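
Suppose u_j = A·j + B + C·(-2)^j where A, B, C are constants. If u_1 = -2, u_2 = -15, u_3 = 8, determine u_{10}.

-2063

At j = 1, 2, 3: A + B - 2C = -2; 2A + B + 4C = -15; 3A + B - 8C = 8.
Subtracting the first from the second: A + 6C = -13.
Subtracting the second from the third: A - 12C = 23.
Solving: C = -2, A = -1, then B = -5.
Therefore u_{10} = -10 + (-5) + (-2)·1024 = -2063.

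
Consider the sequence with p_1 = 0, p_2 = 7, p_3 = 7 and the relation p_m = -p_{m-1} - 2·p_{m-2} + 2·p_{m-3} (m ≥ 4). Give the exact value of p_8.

Iterate the recurrence:
p_4 = -21  p_5 = 21  p_6 = 35  p_7 = -119  p_8 = 91.

91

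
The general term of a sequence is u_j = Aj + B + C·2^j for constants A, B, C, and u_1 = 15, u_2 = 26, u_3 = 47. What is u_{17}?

655381

Write the equations: A + B + 2C = 15; 2A + B + 4C = 26; 3A + B + 8C = 47.
Subtracting the first from the second: A + 2C = 11.
Subtracting the second from the third: A + 4C = 21.
Solving: C = 5, A = 1, then B = 4.
Therefore u_{17} = 17 + 4 + 5·131072 = 655381.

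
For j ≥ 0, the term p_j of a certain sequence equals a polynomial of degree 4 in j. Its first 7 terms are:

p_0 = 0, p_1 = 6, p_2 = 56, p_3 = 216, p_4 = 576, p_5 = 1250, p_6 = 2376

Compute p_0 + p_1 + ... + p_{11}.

1st diffs: 6, 50, 160, 360, 674, 1126.
2nd diffs: 44, 110, 200, 314, 452.
3rd diffs: 66, 90, 114, 138.
4th diffs: 24, 24, 24 (constant).
So p_j = j^4 + 5j^3.
Continuing: …, 4116, 6656, 10206, 15000, …, p_{11} = 21296.
Summing j = 0..11 (12 terms) gives 61754.

61754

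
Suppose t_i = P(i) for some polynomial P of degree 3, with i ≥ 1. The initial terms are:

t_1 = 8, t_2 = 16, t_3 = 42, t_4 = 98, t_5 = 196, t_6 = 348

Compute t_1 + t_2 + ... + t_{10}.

5120

1st diffs: 8, 26, 56, 98, 152.
2nd diffs: 18, 30, 42, 54.
3rd diffs: 12, 12, 12 (constant).
Newton forward-difference form: t_i = 8 + 8·C(i-1,1) + 18·C(i-1,2) + 12·C(i-1,3).
Continuing: 566, 862, 1248, 1736.
Summing i = 1..10 (10 terms) gives 5120.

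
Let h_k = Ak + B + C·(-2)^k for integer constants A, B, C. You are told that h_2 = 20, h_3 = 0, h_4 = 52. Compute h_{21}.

-4194216

The three given values yield: 2A + B + 4C = 20; 3A + B - 8C = 0; 4A + B + 16C = 52.
Subtracting the first from the second: A - 12C = -20.
Subtracting the second from the third: A + 24C = 52.
Solving: C = 2, A = 4, then B = 4.
Therefore h_{21} = 84 + 4 + 2·(-2097152) = -4194216.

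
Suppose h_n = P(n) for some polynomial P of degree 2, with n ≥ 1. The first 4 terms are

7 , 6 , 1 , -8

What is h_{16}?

-428

1st diffs: -1, -5, -9.
2nd diffs: -4, -4 (constant).
Newton forward-difference form: h_n = 7 + (-1)·C(n-1,1) + (-4)·C(n-1,2).
At n = 16: n-1 = 15, so h_{16} = 7 - 15 - 420 = -428.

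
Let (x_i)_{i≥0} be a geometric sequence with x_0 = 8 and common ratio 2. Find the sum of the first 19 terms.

4194296

x_i = 8·2^(i-0).
S = 8·(2^19 - 1)/(2 - 1) = 8·(524288 - 1)/(1) = 4194296.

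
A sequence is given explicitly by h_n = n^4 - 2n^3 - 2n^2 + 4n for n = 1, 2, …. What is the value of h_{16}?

56896

h_{16} = 1·16^4 - 2·16^3 - 2·16^2 + 4·16 = 56896.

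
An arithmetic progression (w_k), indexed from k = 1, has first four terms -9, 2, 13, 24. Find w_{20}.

Common difference d = 11.
w_k = -9 + (k - 1)·11.
w_{20} = -9 + 19·11 = 200.

200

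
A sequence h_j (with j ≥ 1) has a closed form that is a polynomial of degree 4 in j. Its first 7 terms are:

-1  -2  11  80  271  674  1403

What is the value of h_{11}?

1st diffs: -1, 13, 69, 191, 403, 729.
2nd diffs: 14, 56, 122, 212, 326.
3rd diffs: 42, 66, 90, 114.
4th diffs: 24, 24, 24 (constant).
Newton forward-difference form: h_j = -1 + (-1)·C(j-1,1) + 14·C(j-1,2) + 42·C(j-1,3) + 24·C(j-1,4).
At j = 11: j-1 = 10, so h_{11} = -1 - 10 + 630 + 5040 + 5040 = 10699.

10699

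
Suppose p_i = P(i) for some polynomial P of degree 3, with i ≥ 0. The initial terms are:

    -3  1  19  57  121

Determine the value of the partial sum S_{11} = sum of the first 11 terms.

4477

1st diffs: 4, 18, 38, 64.
2nd diffs: 14, 20, 26.
3rd diffs: 6, 6 (constant).
Newton forward-difference form: p_i = -3 + 4·C(i,1) + 14·C(i,2) + 6·C(i,3).
Continuing: …, 217, 351, 529, 757, …, p_{10} = 1387.
Summing i = 0..10 (11 terms) gives 4477.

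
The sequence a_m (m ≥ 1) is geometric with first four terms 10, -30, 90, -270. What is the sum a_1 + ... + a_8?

Common ratio r = -3.
a_m = 10·(-3)^(m-1).
S = 10·((-3)^8 - 1)/(-3 - 1) = 10·(6561 - 1)/(-4) = -16400.

-16400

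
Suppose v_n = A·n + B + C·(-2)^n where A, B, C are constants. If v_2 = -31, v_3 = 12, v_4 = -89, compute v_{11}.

Write the equations: 2A + B + 4C = -31; 3A + B - 8C = 12; 4A + B + 16C = -89.
Subtracting the first from the second: A - 12C = 43.
Subtracting the second from the third: A + 24C = -101.
Solving: C = -4, A = -5, then B = -5.
Therefore v_{11} = -55 + (-5) + (-4)·(-2048) = 8132.

8132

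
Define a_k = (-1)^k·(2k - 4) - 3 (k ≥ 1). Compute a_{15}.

(-1)^15 = -1; 2k - 4 at k=15 is 26; so a_{15} = -29.

-29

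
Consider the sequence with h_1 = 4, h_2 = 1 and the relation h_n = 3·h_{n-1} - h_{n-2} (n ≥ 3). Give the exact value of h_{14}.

Compute successive terms:
h_3 = -1; h_4 = -4; h_5 = -11; …; h_{11} = -3571; h_{12} = -9349; h_{13} = -24476; h_{14} = -64079.

-64079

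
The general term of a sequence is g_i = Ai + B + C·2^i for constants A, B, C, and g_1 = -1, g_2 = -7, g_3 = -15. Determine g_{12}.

-4139

Write the equations: A + B + 2C = -1; 2A + B + 4C = -7; 3A + B + 8C = -15.
Subtracting the first from the second: A + 2C = -6.
Subtracting the second from the third: A + 4C = -8.
Solving: C = -1, A = -4, then B = 5.
Hence g_{12} = -4·12 + 5 + (-1)·4096 = -4139.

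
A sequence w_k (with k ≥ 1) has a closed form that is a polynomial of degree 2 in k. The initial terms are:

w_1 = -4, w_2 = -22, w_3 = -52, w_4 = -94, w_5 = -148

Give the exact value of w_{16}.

-1534

1st diffs: -18, -30, -42, -54.
2nd diffs: -12, -12, -12 (constant).
So w_k = -6k^2 + 2.
Evaluating at k = 16 gives w_{16} = -1534.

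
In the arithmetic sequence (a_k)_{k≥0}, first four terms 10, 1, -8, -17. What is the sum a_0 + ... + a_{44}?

-8460

Common difference d = -9.
a_k = 10 + (k - 0)·(-9).
a_{44} = -386; S = 45·(10 + (-386))/2 = -8460.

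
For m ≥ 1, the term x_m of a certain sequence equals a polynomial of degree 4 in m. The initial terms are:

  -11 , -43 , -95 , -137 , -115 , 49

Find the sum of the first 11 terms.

1st diffs: -32, -52, -42, 22, 164.
2nd diffs: -20, 10, 64, 142.
3rd diffs: 30, 54, 78.
4th diffs: 24, 24 (constant).
Newton forward-difference form: x_m = -11 + (-32)·C(m-1,1) + (-20)·C(m-1,2) + 30·C(m-1,3) + 24·C(m-1,4).
Continuing: …, 457, 1235, 2533, 4525, …, x_{11} = 7409.
Summing m = 1..11 (11 terms) gives 15807.

15807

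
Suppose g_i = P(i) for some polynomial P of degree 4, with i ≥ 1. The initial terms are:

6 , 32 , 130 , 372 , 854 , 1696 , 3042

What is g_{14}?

1st diffs: 26, 98, 242, 482, 842, 1346.
2nd diffs: 72, 144, 240, 360, 504.
3rd diffs: 72, 96, 120, 144.
4th diffs: 24, 24, 24 (constant).
Newton forward-difference form: g_i = 6 + 26·C(i-1,1) + 72·C(i-1,2) + 72·C(i-1,3) + 24·C(i-1,4).
At i = 14: i-1 = 13, so g_{14} = 6 + 338 + 5616 + 20592 + 17160 = 43712.

43712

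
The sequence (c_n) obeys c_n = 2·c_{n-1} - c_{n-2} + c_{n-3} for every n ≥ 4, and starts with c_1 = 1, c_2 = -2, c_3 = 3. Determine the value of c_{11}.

349

c_4 = 9, c_5 = 13, c_6 = 20, c_7 = 36, c_8 = 65, c_9 = 114, c_{10} = 199, c_{11} = 349.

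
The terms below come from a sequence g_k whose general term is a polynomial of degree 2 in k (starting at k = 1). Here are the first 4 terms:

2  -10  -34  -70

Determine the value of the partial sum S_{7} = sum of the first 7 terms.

-658

1st diffs: -12, -24, -36.
2nd diffs: -12, -12 (constant).
Newton forward-difference form: g_k = 2 + (-12)·C(k-1,1) + (-12)·C(k-1,2).
Continuing: -118, -178, -250.
Summing k = 1..7 (7 terms) gives -658.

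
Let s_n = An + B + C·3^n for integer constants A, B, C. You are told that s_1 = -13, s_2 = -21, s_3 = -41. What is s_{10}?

-59077

Write the equations: A + B + 3C = -13; 2A + B + 9C = -21; 3A + B + 27C = -41.
Subtracting the first from the second: A + 6C = -8.
Subtracting the second from the third: A + 18C = -20.
Solving: C = -1, A = -2, then B = -8.
Therefore s_{10} = -20 + (-8) + (-1)·59049 = -59077.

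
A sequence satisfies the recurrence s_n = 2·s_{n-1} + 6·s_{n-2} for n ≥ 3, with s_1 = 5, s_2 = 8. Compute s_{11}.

Applying the relation repeatedly:
s_3 = 46;  s_4 = 140;  s_5 = 556;  s_6 = 1952;  s_7 = 7240;  s_8 = 26192;  s_9 = 95824;  s_{10} = 348800;  s_{11} = 1272544.

1272544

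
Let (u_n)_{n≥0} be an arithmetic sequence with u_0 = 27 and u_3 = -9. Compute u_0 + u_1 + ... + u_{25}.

Common difference d = (-9 - 27) / (3 - 0) = -12.
u_n = 27 + (n - 0)·(-12).
u_{25} = -273; S = 26·(27 + (-273))/2 = -3198.

-3198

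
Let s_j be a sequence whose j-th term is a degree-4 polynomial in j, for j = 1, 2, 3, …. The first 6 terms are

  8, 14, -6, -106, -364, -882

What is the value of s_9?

-5376

1st diffs: 6, -20, -100, -258, -518.
2nd diffs: -26, -80, -158, -260.
3rd diffs: -54, -78, -102.
4th diffs: -24, -24 (constant).
So s_j = -j^4 + j^3 + 6j^2 - 4j + 6.
Evaluating at j = 9 gives s_9 = -5376.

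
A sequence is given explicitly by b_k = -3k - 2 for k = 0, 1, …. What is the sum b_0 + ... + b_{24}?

Over k = 0..24: Σk = 300.
Total = (-3)·300 + (-2)·25 = -950.

-950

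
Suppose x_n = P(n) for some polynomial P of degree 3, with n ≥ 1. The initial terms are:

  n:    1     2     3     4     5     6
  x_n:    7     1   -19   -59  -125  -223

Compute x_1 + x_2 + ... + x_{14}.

1st diffs: -6, -20, -40, -66, -98.
2nd diffs: -14, -20, -26, -32.
3rd diffs: -6, -6, -6 (constant).
So x_n = -n^3 - n^2 + 4n + 5.
Continuing: …, -359, -539, -769, -1055, …, x_{14} = -2879.
Summing n = 1..14 (14 terms) gives -11550.

-11550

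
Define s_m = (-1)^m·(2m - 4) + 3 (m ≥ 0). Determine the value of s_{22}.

43

(-1)^22 = 1; 2m - 4 at m=22 is 40; so s_{22} = 43.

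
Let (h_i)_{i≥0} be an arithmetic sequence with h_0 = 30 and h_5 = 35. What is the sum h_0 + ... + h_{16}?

Common difference d = (35 - 30) / (5 - 0) = 1.
h_i = 30 + (i - 0)·1.
h_{16} = 46; S = 17·(30 + 46)/2 = 646.

646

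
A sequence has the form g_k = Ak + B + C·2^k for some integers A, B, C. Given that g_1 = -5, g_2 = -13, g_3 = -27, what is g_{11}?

-6163

Write the equations: A + B + 2C = -5; 2A + B + 4C = -13; 3A + B + 8C = -27.
Subtracting the first from the second: A + 2C = -8.
Subtracting the second from the third: A + 4C = -14.
Solving: C = -3, A = -2, then B = 3.
Therefore g_{11} = -22 + 3 + (-3)·2048 = -6163.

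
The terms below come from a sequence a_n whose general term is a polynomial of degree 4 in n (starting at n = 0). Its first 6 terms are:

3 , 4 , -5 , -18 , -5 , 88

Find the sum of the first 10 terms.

6183

1st diffs: 1, -9, -13, 13, 93.
2nd diffs: -10, -4, 26, 80.
3rd diffs: 6, 30, 54.
4th diffs: 24, 24 (constant).
Newton forward-difference form: a_n = 3 + 1·C(n,1) + (-10)·C(n,2) + 6·C(n,3) + 24·C(n,4).
Continuing: 339, 850, 1747, 3180.
Summing n = 0..9 (10 terms) gives 6183.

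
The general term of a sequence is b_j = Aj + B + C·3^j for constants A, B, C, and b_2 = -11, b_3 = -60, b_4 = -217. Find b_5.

-698

At j = 2, 3, 4: 2A + B + 9C = -11; 3A + B + 27C = -60; 4A + B + 81C = -217.
Subtracting the first from the second: A + 18C = -49.
Subtracting the second from the third: A + 54C = -157.
Solving: C = -3, A = 5, then B = 6.
So b_j = 5·j + 6 + (-3)·3^j; at j=5 this is -698.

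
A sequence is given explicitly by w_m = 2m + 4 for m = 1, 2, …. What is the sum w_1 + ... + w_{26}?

806

Over m = 1..26: Σm = 351.
Total = (2)·351 + (4)·26 = 806.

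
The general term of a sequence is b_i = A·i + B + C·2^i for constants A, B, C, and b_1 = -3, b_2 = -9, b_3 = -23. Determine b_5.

-115

Plug in i = 1, 2, 3: A + B + 2C = -3; 2A + B + 4C = -9; 3A + B + 8C = -23.
Subtracting the first from the second: A + 2C = -6.
Subtracting the second from the third: A + 4C = -14.
Solving: C = -4, A = 2, then B = 3.
Hence b_5 = 2·5 + 3 + (-4)·32 = -115.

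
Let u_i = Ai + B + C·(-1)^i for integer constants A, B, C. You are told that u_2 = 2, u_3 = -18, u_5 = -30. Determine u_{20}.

-106

Write the equations: 2A + B + C = 2; 3A + B - C = -18; 5A + B - C = -30.
Subtracting the first from the second: A - 2C = -20.
Subtracting the second from the third: 2A = -12.
Solving: C = 7, A = -6, then B = 7.
Therefore u_{20} = -120 + 7 + 7·1 = -106.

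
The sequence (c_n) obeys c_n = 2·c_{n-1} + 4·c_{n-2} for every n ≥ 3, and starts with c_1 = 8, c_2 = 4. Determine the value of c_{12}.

Step forward from the initial values:
c_3 = 40; c_4 = 96; c_5 = 352; c_6 = 1088; c_7 = 3584; c_8 = 11520; c_9 = 37376; c_{10} = 120832; c_{11} = 391168; c_{12} = 1265664.

1265664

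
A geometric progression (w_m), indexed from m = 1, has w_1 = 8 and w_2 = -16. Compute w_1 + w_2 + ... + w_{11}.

5464

Common ratio r = -2.
w_m = 8·(-2)^(m-1).
S = 8·((-2)^11 - 1)/(-2 - 1) = 8·(-2048 - 1)/(-3) = 5464.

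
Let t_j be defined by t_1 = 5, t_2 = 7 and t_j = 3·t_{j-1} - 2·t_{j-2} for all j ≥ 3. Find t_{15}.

Iterate the recurrence:
t_3 = 11, t_4 = 19, t_5 = 35, …, t_{12} = 4099, t_{13} = 8195, t_{14} = 16387, t_{15} = 32771.
(Characteristic roots are 2 and 1.)

32771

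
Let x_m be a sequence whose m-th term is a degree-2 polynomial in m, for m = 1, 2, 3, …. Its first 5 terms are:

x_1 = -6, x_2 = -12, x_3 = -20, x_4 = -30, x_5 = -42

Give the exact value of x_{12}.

1st diffs: -6, -8, -10, -12.
2nd diffs: -2, -2, -2 (constant).
Newton forward-difference form: x_m = -6 + (-6)·C(m-1,1) + (-2)·C(m-1,2).
At m = 12: m-1 = 11, so x_{12} = -6 - 66 - 110 = -182.

-182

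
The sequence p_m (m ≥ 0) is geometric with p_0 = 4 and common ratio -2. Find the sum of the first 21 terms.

2796204

p_m = 4·(-2)^(m-0).
S = 4·((-2)^21 - 1)/(-2 - 1) = 4·(-2097152 - 1)/(-3) = 2796204.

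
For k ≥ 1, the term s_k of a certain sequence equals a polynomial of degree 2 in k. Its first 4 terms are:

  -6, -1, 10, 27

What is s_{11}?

1st diffs: 5, 11, 17.
2nd diffs: 6, 6 (constant).
So s_k = 3k^2 - 4k - 5.
Evaluating at k = 11 gives s_{11} = 314.

314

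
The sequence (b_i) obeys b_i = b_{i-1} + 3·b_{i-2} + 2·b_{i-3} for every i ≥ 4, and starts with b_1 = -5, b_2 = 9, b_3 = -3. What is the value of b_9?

b_4 = 14, b_5 = 23, b_6 = 59, b_7 = 156, b_8 = 379, b_9 = 965.

965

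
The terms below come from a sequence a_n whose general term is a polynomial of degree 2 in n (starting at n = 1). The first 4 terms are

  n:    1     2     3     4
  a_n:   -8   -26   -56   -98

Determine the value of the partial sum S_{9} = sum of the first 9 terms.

-1728

1st diffs: -18, -30, -42.
2nd diffs: -12, -12 (constant).
Newton forward-difference form: a_n = -8 + (-18)·C(n-1,1) + (-12)·C(n-1,2).
Continuing: …, -152, -218, -296, -386, …, a_9 = -488.
Summing n = 1..9 (9 terms) gives -1728.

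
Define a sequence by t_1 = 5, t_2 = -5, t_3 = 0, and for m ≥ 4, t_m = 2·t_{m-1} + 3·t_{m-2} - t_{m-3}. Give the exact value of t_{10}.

Step forward from the initial values:
t_4 = -20;  t_5 = -35;  t_6 = -130;  t_7 = -345;  t_8 = -1045;  t_9 = -2995;  t_{10} = -8780.

-8780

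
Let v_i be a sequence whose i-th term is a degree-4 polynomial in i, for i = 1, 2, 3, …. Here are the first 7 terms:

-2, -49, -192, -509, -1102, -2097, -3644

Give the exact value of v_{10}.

1st diffs: -47, -143, -317, -593, -995, -1547.
2nd diffs: -96, -174, -276, -402, -552.
3rd diffs: -78, -102, -126, -150.
4th diffs: -24, -24, -24 (constant).
Newton forward-difference form: v_i = -2 + (-47)·C(i-1,1) + (-96)·C(i-1,2) + (-78)·C(i-1,3) + (-24)·C(i-1,4).
At i = 10: i-1 = 9, so v_{10} = -2 - 423 - 3456 - 6552 - 3024 = -13457.

-13457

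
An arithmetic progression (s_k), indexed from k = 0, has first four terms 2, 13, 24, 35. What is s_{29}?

Common difference d = 11.
s_k = 2 + (k - 0)·11.
s_{29} = 2 + 29·11 = 321.

321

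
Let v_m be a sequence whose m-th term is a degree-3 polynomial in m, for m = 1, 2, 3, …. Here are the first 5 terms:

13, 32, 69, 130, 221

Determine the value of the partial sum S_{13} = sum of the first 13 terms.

1st diffs: 19, 37, 61, 91.
2nd diffs: 18, 24, 30.
3rd diffs: 6, 6 (constant).
Newton forward-difference form: v_m = 13 + 19·C(m-1,1) + 18·C(m-1,2) + 6·C(m-1,3).
Continuing: …, 348, 517, 734, 1005, …, v_{13} = 2749.
Summing m = 1..13 (13 terms) gives 11089.

11089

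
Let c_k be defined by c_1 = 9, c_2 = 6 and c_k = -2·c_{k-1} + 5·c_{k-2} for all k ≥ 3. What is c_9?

28977

Applying the relation repeatedly:
c_3 = 33, c_4 = -36, c_5 = 237, c_6 = -654, c_7 = 2493, c_8 = -8256, c_9 = 28977.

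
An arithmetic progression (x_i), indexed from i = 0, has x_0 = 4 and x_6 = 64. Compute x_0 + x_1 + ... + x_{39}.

7960

Common difference d = (64 - 4) / (6 - 0) = 10.
x_i = 4 + (i - 0)·10.
x_{39} = 394; S = 40·(4 + 394)/2 = 7960.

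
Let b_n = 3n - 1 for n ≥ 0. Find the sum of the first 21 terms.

Over n = 0..20: Σn = 210.
Total = (3)·210 + (-1)·21 = 609.

609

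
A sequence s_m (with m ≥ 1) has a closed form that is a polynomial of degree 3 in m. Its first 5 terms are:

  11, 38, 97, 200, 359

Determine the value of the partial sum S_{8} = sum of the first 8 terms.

1st diffs: 27, 59, 103, 159.
2nd diffs: 32, 44, 56.
3rd diffs: 12, 12 (constant).
Newton forward-difference form: s_m = 11 + 27·C(m-1,1) + 32·C(m-1,2) + 12·C(m-1,3).
Continuing: 586, 893, 1292.
Summing m = 1..8 (8 terms) gives 3476.

3476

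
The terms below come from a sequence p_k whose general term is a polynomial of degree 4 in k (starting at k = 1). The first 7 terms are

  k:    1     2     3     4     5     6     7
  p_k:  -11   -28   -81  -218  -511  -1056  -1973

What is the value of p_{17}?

-75163

1st diffs: -17, -53, -137, -293, -545, -917.
2nd diffs: -36, -84, -156, -252, -372.
3rd diffs: -48, -72, -96, -120.
4th diffs: -24, -24, -24 (constant).
So p_k = -k^4 + 2k^3 - 5k^2 - k - 6.
Evaluating at k = 17 gives p_{17} = -75163.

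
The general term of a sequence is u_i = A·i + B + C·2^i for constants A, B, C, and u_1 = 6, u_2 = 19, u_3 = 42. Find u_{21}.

Write the equations: A + B + 2C = 6; 2A + B + 4C = 19; 3A + B + 8C = 42.
Subtracting the first from the second: A + 2C = 13.
Subtracting the second from the third: A + 4C = 23.
Solving: C = 5, A = 3, then B = -7.
Hence u_{21} = 3·21 + (-7) + 5·2097152 = 10485816.

10485816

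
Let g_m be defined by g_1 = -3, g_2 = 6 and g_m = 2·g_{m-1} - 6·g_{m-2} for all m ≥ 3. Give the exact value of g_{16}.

-2707968

g_3 = 30;  g_4 = 24;  g_5 = -132;  …;  g_{13} = 131520;  g_{14} = 564864;  g_{15} = 340608;  g_{16} = -2707968.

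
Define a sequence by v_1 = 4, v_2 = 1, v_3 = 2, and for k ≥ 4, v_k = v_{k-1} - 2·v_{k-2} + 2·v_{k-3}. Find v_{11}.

-18

Applying the relation repeatedly:
v_4 = 8, v_5 = 6, v_6 = -6, v_7 = -2, v_8 = 22, v_9 = 14, v_{10} = -34, v_{11} = -18.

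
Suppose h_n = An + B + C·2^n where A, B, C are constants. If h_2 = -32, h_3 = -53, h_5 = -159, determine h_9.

Write the equations: 2A + B + 4C = -32; 3A + B + 8C = -53; 5A + B + 32C = -159.
Subtracting the first from the second: A + 4C = -21.
Subtracting the second from the third: 2A + 24C = -106.
Solving: C = -4, A = -5, then B = -6.
So h_n = -5·n + (-6) + (-4)·2^n; at n=9 this is -2099.

-2099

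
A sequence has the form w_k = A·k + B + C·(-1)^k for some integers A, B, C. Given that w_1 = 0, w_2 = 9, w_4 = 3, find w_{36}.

-93

The three given values yield: A + B - C = 0; 2A + B + C = 9; 4A + B + C = 3.
Subtracting the first from the second: A + 2C = 9.
Subtracting the second from the third: 2A = -6.
Solving: C = 6, A = -3, then B = 9.
Therefore w_{36} = -108 + 9 + 6·1 = -93.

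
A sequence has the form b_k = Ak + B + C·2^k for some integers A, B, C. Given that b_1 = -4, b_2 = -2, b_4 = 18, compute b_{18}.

524246

Plug in k = 1, 2, 4: A + B + 2C = -4; 2A + B + 4C = -2; 4A + B + 16C = 18.
Subtracting the first from the second: A + 2C = 2.
Subtracting the second from the third: 2A + 12C = 20.
Solving: C = 2, A = -2, then B = -6.
Therefore b_{18} = -36 + (-6) + 2·262144 = 524246.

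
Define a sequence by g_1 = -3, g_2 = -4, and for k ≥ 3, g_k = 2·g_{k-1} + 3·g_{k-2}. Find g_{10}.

-34444

Step forward from the initial values:
g_3 = -17, g_4 = -46, g_5 = -143, g_6 = -424, g_7 = -1277, g_8 = -3826, g_9 = -11483, g_{10} = -34444.
(Characteristic roots are 3 and -1.)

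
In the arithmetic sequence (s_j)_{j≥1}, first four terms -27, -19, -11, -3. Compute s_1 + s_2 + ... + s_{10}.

Common difference d = 8.
s_j = -27 + (j - 1)·8.
s_{10} = 45; S = 10·(-27 + 45)/2 = 90.

90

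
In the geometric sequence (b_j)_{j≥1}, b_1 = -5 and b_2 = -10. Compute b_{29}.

Common ratio r = 2.
b_j = (-5)·2^(j-1).
b_{29} = (-5)·2^28 = -1342177280.

-1342177280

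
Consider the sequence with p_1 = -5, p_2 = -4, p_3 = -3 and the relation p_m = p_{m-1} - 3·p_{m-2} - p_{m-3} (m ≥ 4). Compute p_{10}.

Step forward from the initial values:
p_4 = 14;  p_5 = 27;  p_6 = -12;  p_7 = -107;  p_8 = -98;  p_9 = 235;  p_{10} = 636.

636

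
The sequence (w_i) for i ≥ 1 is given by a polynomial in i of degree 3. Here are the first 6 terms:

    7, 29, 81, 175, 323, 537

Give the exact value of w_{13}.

4891

1st diffs: 22, 52, 94, 148, 214.
2nd diffs: 30, 42, 54, 66.
3rd diffs: 12, 12, 12 (constant).
Newton forward-difference form: w_i = 7 + 22·C(i-1,1) + 30·C(i-1,2) + 12·C(i-1,3).
At i = 13: i-1 = 12, so w_{13} = 7 + 264 + 1980 + 2640 = 4891.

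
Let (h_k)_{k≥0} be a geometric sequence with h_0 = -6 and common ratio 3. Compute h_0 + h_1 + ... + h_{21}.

h_k = (-6)·3^(k-0).
S = (-6)·(3^22 - 1)/(3 - 1) = (-6)·(31381059609 - 1)/(2) = -94143178824.

-94143178824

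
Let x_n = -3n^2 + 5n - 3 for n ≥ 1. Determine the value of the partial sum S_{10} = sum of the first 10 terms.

-910

Over n = 1..10: Σn = 55, Σn² = 385.
Total = (-3)·385 + (5)·55 + (-3)·10 = -910.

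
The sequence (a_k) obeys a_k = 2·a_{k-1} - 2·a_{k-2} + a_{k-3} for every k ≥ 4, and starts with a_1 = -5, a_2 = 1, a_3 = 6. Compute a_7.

Applying the relation repeatedly:
a_4 = 5, a_5 = -1, a_6 = -6, a_7 = -5.

-5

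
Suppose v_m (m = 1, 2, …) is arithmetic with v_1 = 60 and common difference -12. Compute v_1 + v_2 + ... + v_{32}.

v_m = 60 + (m - 1)·(-12).
v_{32} = -312; S = 32·(60 + (-312))/2 = -4032.

-4032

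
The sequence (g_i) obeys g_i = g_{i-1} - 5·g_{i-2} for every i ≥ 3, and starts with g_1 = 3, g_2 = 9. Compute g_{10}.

Applying the relation repeatedly:
g_3 = -6, g_4 = -51, g_5 = -21, g_6 = 234, g_7 = 339, g_8 = -831, g_9 = -2526, g_{10} = 1629.

1629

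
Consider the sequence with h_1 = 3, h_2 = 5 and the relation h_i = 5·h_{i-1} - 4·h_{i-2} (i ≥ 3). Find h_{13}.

11184813

Iterate the recurrence:
h_3 = 13  h_4 = 45  h_5 = 173  …  h_{10} = 174765  h_{11} = 699053  h_{12} = 2796205  h_{13} = 11184813.
(Characteristic roots are 4 and 1.)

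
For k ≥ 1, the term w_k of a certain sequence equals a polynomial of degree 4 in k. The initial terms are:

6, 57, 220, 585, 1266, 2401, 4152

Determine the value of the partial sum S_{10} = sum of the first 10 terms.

1st diffs: 51, 163, 365, 681, 1135, 1751.
2nd diffs: 112, 202, 316, 454, 616.
3rd diffs: 90, 114, 138, 162.
4th diffs: 24, 24, 24 (constant).
So w_k = k^4 + 5k^3 + k^2 - 2k + 1.
Continuing: 6705, 10270, 15081.
Summing k = 1..10 (10 terms) gives 40743.

40743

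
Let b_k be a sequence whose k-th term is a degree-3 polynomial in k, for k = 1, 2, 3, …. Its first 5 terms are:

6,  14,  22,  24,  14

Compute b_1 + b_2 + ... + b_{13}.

1st diffs: 8, 8, 2, -10.
2nd diffs: 0, -6, -12.
3rd diffs: -6, -6 (constant).
Newton forward-difference form: b_k = 6 + 8·C(k-1,1) + (-6)·C(k-1,3).
Continuing: …, -14, -66, -148, -266, …, b_{13} = -1218.
Summing k = 1..13 (13 terms) gives -3588.

-3588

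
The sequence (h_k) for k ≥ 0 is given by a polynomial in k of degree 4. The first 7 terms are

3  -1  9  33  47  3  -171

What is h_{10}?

-4447

1st diffs: -4, 10, 24, 14, -44, -174.
2nd diffs: 14, 14, -10, -58, -130.
3rd diffs: 0, -24, -48, -72.
4th diffs: -24, -24, -24 (constant).
Newton forward-difference form: h_k = 3 + (-4)·C(k,1) + 14·C(k,2) + (-24)·C(k,4).
At k = 10: k = 10, so h_{10} = 3 - 40 + 630 - 5040 = -4447.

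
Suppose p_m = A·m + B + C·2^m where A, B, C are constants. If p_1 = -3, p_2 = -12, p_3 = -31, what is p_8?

-1266

At m = 1, 2, 3: A + B + 2C = -3; 2A + B + 4C = -12; 3A + B + 8C = -31.
Subtracting the first from the second: A + 2C = -9.
Subtracting the second from the third: A + 4C = -19.
Solving: C = -5, A = 1, then B = 6.
Therefore p_8 = 8 + 6 + (-5)·256 = -1266.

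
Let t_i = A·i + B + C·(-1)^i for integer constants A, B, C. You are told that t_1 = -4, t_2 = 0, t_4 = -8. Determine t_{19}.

-76

Plug in i = 1, 2, 4: A + B - C = -4; 2A + B + C = 0; 4A + B + C = -8.
Subtracting the first from the second: A + 2C = 4.
Subtracting the second from the third: 2A = -8.
Solving: C = 4, A = -4, then B = 4.
Therefore t_{19} = -76 + 4 + 4·(-1) = -76.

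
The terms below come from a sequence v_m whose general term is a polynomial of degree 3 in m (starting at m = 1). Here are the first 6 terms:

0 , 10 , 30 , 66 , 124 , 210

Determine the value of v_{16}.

3930

1st diffs: 10, 20, 36, 58, 86.
2nd diffs: 10, 16, 22, 28.
3rd diffs: 6, 6, 6 (constant).
Newton forward-difference form: v_m = 10·C(m-1,1) + 10·C(m-1,2) + 6·C(m-1,3).
At m = 16: m-1 = 15, so v_{16} = 150 + 1050 + 2730 = 3930.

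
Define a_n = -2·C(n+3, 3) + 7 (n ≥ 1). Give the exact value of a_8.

-323

C(11, 3) = 165, so a_8 = -323.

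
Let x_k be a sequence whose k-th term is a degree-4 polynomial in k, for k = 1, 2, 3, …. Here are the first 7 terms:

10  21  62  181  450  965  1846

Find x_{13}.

24562

1st diffs: 11, 41, 119, 269, 515, 881.
2nd diffs: 30, 78, 150, 246, 366.
3rd diffs: 48, 72, 96, 120.
4th diffs: 24, 24, 24 (constant).
Newton forward-difference form: x_k = 10 + 11·C(k-1,1) + 30·C(k-1,2) + 48·C(k-1,3) + 24·C(k-1,4).
At k = 13: k-1 = 12, so x_{13} = 10 + 132 + 1980 + 10560 + 11880 = 24562.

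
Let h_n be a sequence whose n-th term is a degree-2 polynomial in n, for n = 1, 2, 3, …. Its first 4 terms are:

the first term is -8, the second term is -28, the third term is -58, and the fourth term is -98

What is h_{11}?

-658

1st diffs: -20, -30, -40.
2nd diffs: -10, -10 (constant).
Newton forward-difference form: h_n = -8 + (-20)·C(n-1,1) + (-10)·C(n-1,2).
At n = 11: n-1 = 10, so h_{11} = -8 - 200 - 450 = -658.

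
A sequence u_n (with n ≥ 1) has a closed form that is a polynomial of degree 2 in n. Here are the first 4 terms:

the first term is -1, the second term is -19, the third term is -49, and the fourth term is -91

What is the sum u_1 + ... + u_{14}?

-6020

1st diffs: -18, -30, -42.
2nd diffs: -12, -12 (constant).
Newton forward-difference form: u_n = -1 + (-18)·C(n-1,1) + (-12)·C(n-1,2).
Continuing: …, -145, -211, -289, -379, …, u_{14} = -1171.
Summing n = 1..14 (14 terms) gives -6020.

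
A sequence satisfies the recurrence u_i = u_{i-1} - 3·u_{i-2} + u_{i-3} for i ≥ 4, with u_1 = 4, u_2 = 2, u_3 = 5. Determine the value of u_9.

-20

u_4 = 3, u_5 = -10, u_6 = -14, u_7 = 19, u_8 = 51, u_9 = -20.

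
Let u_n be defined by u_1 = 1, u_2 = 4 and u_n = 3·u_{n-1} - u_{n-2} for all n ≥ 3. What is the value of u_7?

Iterate the recurrence:
u_3 = 11  u_4 = 29  u_5 = 76  u_6 = 199  u_7 = 521.

521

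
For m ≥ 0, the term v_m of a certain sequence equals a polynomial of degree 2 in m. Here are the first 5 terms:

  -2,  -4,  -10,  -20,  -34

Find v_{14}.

-394

1st diffs: -2, -6, -10, -14.
2nd diffs: -4, -4, -4 (constant).
Newton forward-difference form: v_m = -2 + (-2)·C(m,1) + (-4)·C(m,2).
At m = 14: m = 14, so v_{14} = -2 - 28 - 364 = -394.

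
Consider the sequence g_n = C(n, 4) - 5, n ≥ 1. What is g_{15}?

C(15, 4) = 1365, so g_{15} = 1360.

1360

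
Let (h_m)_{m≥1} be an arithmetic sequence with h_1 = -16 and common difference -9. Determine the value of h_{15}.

h_m = -16 + (m - 1)·(-9).
h_{15} = -16 + 14·(-9) = -142.

-142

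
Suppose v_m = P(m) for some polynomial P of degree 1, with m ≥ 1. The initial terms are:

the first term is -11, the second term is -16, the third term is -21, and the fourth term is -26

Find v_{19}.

-101

1st diffs: -5, -5, -5 (constant).
So v_m = -5m - 6.
Evaluating at m = 19 gives v_{19} = -101.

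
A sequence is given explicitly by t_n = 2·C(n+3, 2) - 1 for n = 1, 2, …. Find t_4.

41

C(7, 2) = 21, so t_4 = 41.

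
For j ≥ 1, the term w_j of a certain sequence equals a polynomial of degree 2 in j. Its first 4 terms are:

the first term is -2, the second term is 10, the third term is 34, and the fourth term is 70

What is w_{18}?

1834

1st diffs: 12, 24, 36.
2nd diffs: 12, 12 (constant).
Newton forward-difference form: w_j = -2 + 12·C(j-1,1) + 12·C(j-1,2).
At j = 18: j-1 = 17, so w_{18} = -2 + 204 + 1632 = 1834.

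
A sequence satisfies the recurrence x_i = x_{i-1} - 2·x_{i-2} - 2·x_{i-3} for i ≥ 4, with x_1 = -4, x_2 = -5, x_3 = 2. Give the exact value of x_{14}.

-2710

x_4 = 20, x_5 = 26, x_6 = -18, …, x_{11} = 594, x_{12} = -870, x_{13} = -3262, x_{14} = -2710.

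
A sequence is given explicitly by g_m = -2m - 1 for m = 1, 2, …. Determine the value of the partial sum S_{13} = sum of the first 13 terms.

Over m = 1..13: Σm = 91.
Total = (-2)·91 + (-1)·13 = -195.

-195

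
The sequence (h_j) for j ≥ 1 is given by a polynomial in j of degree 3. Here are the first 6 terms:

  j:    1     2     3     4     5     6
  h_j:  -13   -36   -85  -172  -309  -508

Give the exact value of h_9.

1st diffs: -23, -49, -87, -137, -199.
2nd diffs: -26, -38, -50, -62.
3rd diffs: -12, -12, -12 (constant).
So h_j = -2j^3 - j^2 - 6j - 4.
Evaluating at j = 9 gives h_9 = -1597.

-1597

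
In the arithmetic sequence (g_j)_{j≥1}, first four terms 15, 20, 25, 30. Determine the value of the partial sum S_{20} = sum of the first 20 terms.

1250

Common difference d = 5.
g_j = 15 + (j - 1)·5.
g_{20} = 110; S = 20·(15 + 110)/2 = 1250.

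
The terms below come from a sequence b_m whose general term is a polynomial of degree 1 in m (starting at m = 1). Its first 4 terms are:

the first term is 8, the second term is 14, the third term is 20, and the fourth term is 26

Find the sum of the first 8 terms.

1st diffs: 6, 6, 6 (constant).
So b_m = 6m + 2.
Continuing: 32, 38, 44, 50.
Summing m = 1..8 (8 terms) gives 232.

232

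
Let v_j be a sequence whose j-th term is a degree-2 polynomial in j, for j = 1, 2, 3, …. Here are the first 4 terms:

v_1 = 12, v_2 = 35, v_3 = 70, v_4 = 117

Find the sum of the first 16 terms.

1st diffs: 23, 35, 47.
2nd diffs: 12, 12 (constant).
Newton forward-difference form: v_j = 12 + 23·C(j-1,1) + 12·C(j-1,2).
Continuing: …, 176, 247, 330, 425, …, v_{16} = 1617.
Summing j = 1..16 (16 terms) gives 9672.

9672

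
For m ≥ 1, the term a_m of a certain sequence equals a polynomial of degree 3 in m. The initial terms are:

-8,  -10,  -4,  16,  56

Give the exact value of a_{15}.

1st diffs: -2, 6, 20, 40.
2nd diffs: 8, 14, 20.
3rd diffs: 6, 6 (constant).
Newton forward-difference form: a_m = -8 + (-2)·C(m-1,1) + 8·C(m-1,2) + 6·C(m-1,3).
At m = 15: m-1 = 14, so a_{15} = -8 - 28 + 728 + 2184 = 2876.

2876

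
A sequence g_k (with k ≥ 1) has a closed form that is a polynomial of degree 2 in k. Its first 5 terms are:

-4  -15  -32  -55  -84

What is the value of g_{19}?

-1120

1st diffs: -11, -17, -23, -29.
2nd diffs: -6, -6, -6 (constant).
So g_k = -3k^2 - 2k + 1.
Evaluating at k = 19 gives g_{19} = -1120.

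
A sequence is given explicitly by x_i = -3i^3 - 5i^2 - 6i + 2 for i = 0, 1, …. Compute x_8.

x_8 = -3·8^3 - 5·8^2 - 6·8 + 2 = -1902.

-1902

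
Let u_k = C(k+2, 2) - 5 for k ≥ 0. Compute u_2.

1

C(4, 2) = 6, so u_2 = 1.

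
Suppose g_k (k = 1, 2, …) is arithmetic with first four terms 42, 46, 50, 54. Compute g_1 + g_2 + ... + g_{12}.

Common difference d = 4.
g_k = 42 + (k - 1)·4.
g_{12} = 86; S = 12·(42 + 86)/2 = 768.

768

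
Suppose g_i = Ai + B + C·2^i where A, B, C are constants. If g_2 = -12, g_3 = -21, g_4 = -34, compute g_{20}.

Write the equations: 2A + B + 4C = -12; 3A + B + 8C = -21; 4A + B + 16C = -34.
Subtracting the first from the second: A + 4C = -9.
Subtracting the second from the third: A + 8C = -13.
Solving: C = -1, A = -5, then B = 2.
So g_i = -5·i + 2 + (-1)·2^i; at i=20 this is -1048674.

-1048674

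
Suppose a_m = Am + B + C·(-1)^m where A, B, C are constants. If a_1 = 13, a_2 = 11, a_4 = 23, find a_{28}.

167

At m = 1, 2, 4: A + B - C = 13; 2A + B + C = 11; 4A + B + C = 23.
Subtracting the first from the second: A + 2C = -2.
Subtracting the second from the third: 2A = 12.
Solving: C = -4, A = 6, then B = 3.
So a_m = 6·m + 3 + (-4)·(-1)^m; at m=28 this is 167.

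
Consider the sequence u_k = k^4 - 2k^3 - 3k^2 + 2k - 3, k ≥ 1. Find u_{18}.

u_{18} = 1·18^4 - 2·18^3 - 3·18^2 + 2·18 - 3 = 92373.

92373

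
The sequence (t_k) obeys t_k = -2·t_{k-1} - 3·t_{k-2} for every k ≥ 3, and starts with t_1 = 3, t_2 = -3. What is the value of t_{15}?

Iterate the recurrence:
t_3 = -3;  t_4 = 15;  t_5 = -21;  …;  t_{12} = 591;  t_{13} = 987;  t_{14} = -3747;  t_{15} = 4533.

4533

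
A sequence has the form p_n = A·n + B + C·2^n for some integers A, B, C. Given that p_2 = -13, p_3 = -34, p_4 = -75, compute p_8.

-1279

Write the equations: 2A + B + 4C = -13; 3A + B + 8C = -34; 4A + B + 16C = -75.
Subtracting the first from the second: A + 4C = -21.
Subtracting the second from the third: A + 8C = -41.
Solving: C = -5, A = -1, then B = 9.
So p_n = -1·n + 9 + (-5)·2^n; at n=8 this is -1279.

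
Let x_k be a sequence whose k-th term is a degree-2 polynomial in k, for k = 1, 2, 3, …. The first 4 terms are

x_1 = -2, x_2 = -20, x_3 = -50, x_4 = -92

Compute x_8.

1st diffs: -18, -30, -42.
2nd diffs: -12, -12 (constant).
So x_k = -6k^2 + 4.
Evaluating at k = 8 gives x_8 = -380.

-380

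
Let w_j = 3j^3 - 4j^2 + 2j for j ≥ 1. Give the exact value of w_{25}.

w_{25} = 3·25^3 - 4·25^2 + 2·25 = 44425.

44425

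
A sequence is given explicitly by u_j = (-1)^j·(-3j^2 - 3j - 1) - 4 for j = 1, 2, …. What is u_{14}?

(-1)^14 = 1; -3j^2 - 3j - 1 at j=14 is -631; so u_{14} = -635.

-635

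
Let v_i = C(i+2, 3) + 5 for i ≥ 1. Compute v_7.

89

C(9, 3) = 84, so v_7 = 89.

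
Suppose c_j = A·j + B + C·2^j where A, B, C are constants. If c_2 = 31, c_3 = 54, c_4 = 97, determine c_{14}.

81967

The three given values yield: 2A + B + 4C = 31; 3A + B + 8C = 54; 4A + B + 16C = 97.
Subtracting the first from the second: A + 4C = 23.
Subtracting the second from the third: A + 8C = 43.
Solving: C = 5, A = 3, then B = 5.
Therefore c_{14} = 42 + 5 + 5·16384 = 81967.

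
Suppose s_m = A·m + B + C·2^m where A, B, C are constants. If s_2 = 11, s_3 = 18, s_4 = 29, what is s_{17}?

Write the equations: 2A + B + 4C = 11; 3A + B + 8C = 18; 4A + B + 16C = 29.
Subtracting the first from the second: A + 4C = 7.
Subtracting the second from the third: A + 8C = 11.
Solving: C = 1, A = 3, then B = 1.
Hence s_{17} = 3·17 + 1 + 1·131072 = 131124.

131124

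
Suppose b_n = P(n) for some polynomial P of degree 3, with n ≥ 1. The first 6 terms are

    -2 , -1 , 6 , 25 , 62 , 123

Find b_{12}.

1st diffs: 1, 7, 19, 37, 61.
2nd diffs: 6, 12, 18, 24.
3rd diffs: 6, 6, 6 (constant).
Newton forward-difference form: b_n = -2 + 1·C(n-1,1) + 6·C(n-1,2) + 6·C(n-1,3).
At n = 12: n-1 = 11, so b_{12} = -2 + 11 + 330 + 990 = 1329.

1329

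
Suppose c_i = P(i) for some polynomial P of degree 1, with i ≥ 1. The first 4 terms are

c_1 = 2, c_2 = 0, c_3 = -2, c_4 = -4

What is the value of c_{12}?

-20

1st diffs: -2, -2, -2 (constant).
So c_i = -2i + 4.
Evaluating at i = 12 gives c_{12} = -20.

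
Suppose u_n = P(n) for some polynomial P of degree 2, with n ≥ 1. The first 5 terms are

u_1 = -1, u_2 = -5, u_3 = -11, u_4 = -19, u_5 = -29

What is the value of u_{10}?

-109

1st diffs: -4, -6, -8, -10.
2nd diffs: -2, -2, -2 (constant).
So u_n = -n^2 - n + 1.
Evaluating at n = 10 gives u_{10} = -109.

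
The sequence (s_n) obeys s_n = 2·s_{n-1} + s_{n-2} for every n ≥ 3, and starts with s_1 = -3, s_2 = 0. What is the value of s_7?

-87

Iterate the recurrence:
s_3 = -3;  s_4 = -6;  s_5 = -15;  s_6 = -36;  s_7 = -87.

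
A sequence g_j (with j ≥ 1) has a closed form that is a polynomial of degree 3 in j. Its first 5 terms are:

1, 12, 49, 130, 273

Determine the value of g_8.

1st diffs: 11, 37, 81, 143.
2nd diffs: 26, 44, 62.
3rd diffs: 18, 18 (constant).
So g_j = 3j^3 - 5j^2 + 5j - 2.
Evaluating at j = 8 gives g_8 = 1254.

1254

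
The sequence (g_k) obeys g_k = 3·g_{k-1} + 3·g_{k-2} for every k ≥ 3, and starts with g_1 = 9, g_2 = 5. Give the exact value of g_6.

2070

Compute successive terms:
g_3 = 42;  g_4 = 141;  g_5 = 549;  g_6 = 2070.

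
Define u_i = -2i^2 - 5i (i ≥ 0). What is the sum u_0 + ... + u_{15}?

-3080

Over i = 0..15: Σi = 120, Σi² = 1240.
Total = (-2)·1240 + (-5)·120 = -3080.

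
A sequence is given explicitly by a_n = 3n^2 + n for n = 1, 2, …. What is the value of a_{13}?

a_{13} = 3·13^2 + 1·13 = 520.

520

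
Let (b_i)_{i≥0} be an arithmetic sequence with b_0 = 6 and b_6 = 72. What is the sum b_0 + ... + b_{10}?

Common difference d = (72 - 6) / (6 - 0) = 11.
b_i = 6 + (i - 0)·11.
b_{10} = 116; S = 11·(6 + 116)/2 = 671.

671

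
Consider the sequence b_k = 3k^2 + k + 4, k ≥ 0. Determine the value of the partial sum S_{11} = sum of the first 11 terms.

Over k = 0..10: Σk = 55, Σk² = 385.
Total = (3)·385 + (1)·55 + (4)·11 = 1254.

1254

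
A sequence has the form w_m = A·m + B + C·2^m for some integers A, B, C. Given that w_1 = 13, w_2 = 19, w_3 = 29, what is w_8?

535

The three given values yield: A + B + 2C = 13; 2A + B + 4C = 19; 3A + B + 8C = 29.
Subtracting the first from the second: A + 2C = 6.
Subtracting the second from the third: A + 4C = 10.
Solving: C = 2, A = 2, then B = 7.
So w_m = 2·m + 7 + 2·2^m; at m=8 this is 535.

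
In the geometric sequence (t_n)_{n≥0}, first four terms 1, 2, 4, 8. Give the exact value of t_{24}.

Common ratio r = 2.
t_n = 1·2^(n-0).
t_{24} = 1·2^24 = 16777216.

16777216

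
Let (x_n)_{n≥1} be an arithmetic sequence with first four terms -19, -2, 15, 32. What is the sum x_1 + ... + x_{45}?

Common difference d = 17.
x_n = -19 + (n - 1)·17.
x_{45} = 729; S = 45·(-19 + 729)/2 = 15975.

15975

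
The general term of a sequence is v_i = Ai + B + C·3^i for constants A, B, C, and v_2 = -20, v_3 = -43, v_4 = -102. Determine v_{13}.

At i = 2, 3, 4: 2A + B + 9C = -20; 3A + B + 27C = -43; 4A + B + 81C = -102.
Subtracting the first from the second: A + 18C = -23.
Subtracting the second from the third: A + 54C = -59.
Solving: C = -1, A = -5, then B = -1.
Therefore v_{13} = -65 + (-1) + (-1)·1594323 = -1594389.

-1594389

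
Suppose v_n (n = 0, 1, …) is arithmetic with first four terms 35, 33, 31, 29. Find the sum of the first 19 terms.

323

Common difference d = -2.
v_n = 35 + (n - 0)·(-2).
v_{18} = -1; S = 19·(35 + (-1))/2 = 323.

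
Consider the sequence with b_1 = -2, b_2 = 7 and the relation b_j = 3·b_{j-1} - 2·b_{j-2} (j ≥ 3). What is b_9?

2293

Iterate the recurrence:
b_3 = 25, b_4 = 61, b_5 = 133, b_6 = 277, b_7 = 565, b_8 = 1141, b_9 = 2293.
(Characteristic roots are 2 and 1.)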